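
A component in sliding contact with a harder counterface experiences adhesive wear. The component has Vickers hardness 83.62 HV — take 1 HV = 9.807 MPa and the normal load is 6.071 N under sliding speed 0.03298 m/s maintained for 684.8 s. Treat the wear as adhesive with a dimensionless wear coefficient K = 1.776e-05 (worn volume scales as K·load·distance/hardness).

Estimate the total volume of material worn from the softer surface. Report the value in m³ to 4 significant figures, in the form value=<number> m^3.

value=2.969e-12 m^3

All working math maintains exact precision. The intermediates are printed rounded, and rounded just once to 4 significant digits.
Sliding distance L = v·t = 0.03298 m/s × 684.8 s = 22.58 m.
Hardness H = 83.62 HV × 9.807 MPa/HV = 820.1 MPa = 8.201e+08 Pa.
Expressed in SI base units: W = 6.071 N, H = 8.201e+08 Pa, K = 1.776e-05.
Wear volume V = K·W·L/H = 1.776e-05 · 6.071 · 22.58 / 8.201e+08 = 2.969e-12 m³.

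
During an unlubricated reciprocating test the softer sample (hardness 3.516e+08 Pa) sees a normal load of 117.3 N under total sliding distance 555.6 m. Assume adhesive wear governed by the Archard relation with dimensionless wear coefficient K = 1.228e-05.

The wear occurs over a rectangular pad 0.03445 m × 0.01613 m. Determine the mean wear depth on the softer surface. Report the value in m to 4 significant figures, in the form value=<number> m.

Intermediates are displayed rounded — each operation maintains exact precision — rounded just once: 4 significant figures.
Convert: Contact area A = 0.03445 m × 0.01613 m = 5.557e-04 m².
As SI base values: W = 117.3 N, H = 3.516e+08 Pa, K = 1.228e-05.
By Archard's law, V = K·W·L/H = 1.228e-05 · 117.3 · 555.6 / 3.516e+08 = 2.276e-09 m³.
Depth of wear h = V/A = 2.276e-09 / 5.557e-04 = 4.096e-06 m.

value=4.096e-06 m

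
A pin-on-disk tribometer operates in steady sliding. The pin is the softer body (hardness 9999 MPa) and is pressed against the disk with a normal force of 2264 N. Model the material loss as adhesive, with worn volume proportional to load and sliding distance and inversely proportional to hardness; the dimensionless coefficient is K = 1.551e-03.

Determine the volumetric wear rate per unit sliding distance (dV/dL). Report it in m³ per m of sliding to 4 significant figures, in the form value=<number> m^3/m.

Intermediates are shown rounded — the computation keeps full float precision; rounded just once to four significant digits.
Hardness H = 9999 MPa = 9.999e+09 Pa.
Collected in SI base units: W = 2264 N, H = 9.999e+09 Pa, K = 1.551e-03.
Rate of wear dV/dL = K·W/H — distance-free: 1.551e-03 · 2264 / 9.999e+09 = 3.512e-10 m³/m.

value=3.512e-10 m^3/m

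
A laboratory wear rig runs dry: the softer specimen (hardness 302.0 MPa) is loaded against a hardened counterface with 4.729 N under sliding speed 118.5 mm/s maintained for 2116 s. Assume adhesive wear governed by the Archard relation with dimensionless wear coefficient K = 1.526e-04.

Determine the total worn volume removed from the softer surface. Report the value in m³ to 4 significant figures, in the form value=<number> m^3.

Intermediate values are displayed rounded; each operation carries full float precision; one last rounding, at four significant digits.
Sliding speed v = 118.5 mm/s = 0.1185 m/s. Sliding distance L = v·t = 0.1185 m/s × 2116 s = 250.7 m.
Hardness H = 302.0 MPa = 3.020e+08 Pa.
Collected in SI base units: W = 4.729 N, H = 3.020e+08 Pa, K = 1.526e-04.
Worn volume V = K·W·L/H = 1.526e-04 · 4.729 · 250.7 / 3.020e+08 = 5.992e-10 m³.

value=5.992e-10 m^3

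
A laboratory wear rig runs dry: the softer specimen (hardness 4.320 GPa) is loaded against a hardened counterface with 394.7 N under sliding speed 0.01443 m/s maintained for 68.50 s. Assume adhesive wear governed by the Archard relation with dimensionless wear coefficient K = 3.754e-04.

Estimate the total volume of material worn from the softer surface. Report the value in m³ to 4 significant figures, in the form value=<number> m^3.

value=3.390e-11 m^3

Every step holds full precision, and intermediate values are displayed rounded — a lone final rounding: 4 significant figures.
Convert: Path length L = v·t = 0.01443 m/s × 68.50 s = 0.9885 m.
Convert: Hardness H = 4.320 GPa = 4.320e+09 Pa.
Expressed in SI base units: W = 394.7 N, H = 4.320e+09 Pa, K = 3.754e-04.
Volume removed: V = K·W·L/H = 3.754e-04 · 394.7 · 0.9885 / 4.320e+09 = 3.390e-11 m³.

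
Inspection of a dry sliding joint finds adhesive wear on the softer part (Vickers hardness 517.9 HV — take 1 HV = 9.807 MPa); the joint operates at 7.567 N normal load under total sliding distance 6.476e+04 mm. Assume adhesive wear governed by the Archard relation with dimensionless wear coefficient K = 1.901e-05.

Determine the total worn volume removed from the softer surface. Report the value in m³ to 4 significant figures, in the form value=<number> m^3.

value=1.834e-12 m^3

The algebra maintains exact precision — intermediates are printed rounded. Rounded once at the end, at 4 significant digits.
Convert: Path length L = 6.476e+04 mm = 64.76 m.
Convert: Hardness H = 517.9 HV × 9.807 MPa/HV = 5079 MPa = 5.079e+09 Pa.
Expressed in SI base units: W = 7.567 N, H = 5.079e+09 Pa, K = 1.901e-05.
Wear volume V = K·W·L/H = 1.901e-05 · 7.567 · 64.76 / 5.079e+09 = 1.834e-12 m³.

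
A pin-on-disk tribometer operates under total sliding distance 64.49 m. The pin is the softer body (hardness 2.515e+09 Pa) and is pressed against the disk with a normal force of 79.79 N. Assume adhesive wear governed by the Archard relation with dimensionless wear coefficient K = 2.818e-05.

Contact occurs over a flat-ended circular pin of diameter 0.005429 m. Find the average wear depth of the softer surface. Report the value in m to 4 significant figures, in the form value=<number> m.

value=2.491e-06 m

All arithmetic keeps full float precision; intermediates appear rounded — one final rounding to four significant digits.
Contact area A = π·d²/4 = π·(0.005429 m)²/4 = 2.315e-05 m².
In SI base units, W = 79.79 N, H = 2.515e+09 Pa, K = 2.818e-05.
Worn volume V = K·W·L/H = 2.818e-05 · 79.79 · 64.49 / 2.515e+09 = 5.766e-11 m³.
Depth of wear h = V/A = 5.766e-11 / 2.315e-05 = 2.491e-06 m.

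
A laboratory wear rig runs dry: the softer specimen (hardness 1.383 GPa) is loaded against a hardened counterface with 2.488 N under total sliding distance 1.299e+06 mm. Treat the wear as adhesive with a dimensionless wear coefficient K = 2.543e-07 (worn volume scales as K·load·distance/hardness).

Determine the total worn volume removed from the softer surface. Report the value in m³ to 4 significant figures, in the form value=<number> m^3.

value=5.943e-13 m^3

Each operation keeps full precision; the intermediates are shown rounded. Rounded once at the end, at 4 significant figures.
Distance L = 1.299e+06 mm = 1299 m.
Hardness H = 1.383 GPa = 1.383e+09 Pa.
In SI base units: W = 2.488 N, H = 1.383e+09 Pa, K = 2.543e-07.
Wear volume V = K·W·L/H = 2.543e-07 · 2.488 · 1299 / 1.383e+09 = 5.943e-13 m³.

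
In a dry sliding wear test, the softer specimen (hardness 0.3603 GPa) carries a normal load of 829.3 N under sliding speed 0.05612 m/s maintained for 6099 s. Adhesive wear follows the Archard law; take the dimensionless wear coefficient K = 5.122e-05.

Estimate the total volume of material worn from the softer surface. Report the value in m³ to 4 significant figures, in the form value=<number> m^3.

value=4.035e-08 m^3

Intermediate values appear rounded. The computation holds full precision, and one final rounding, at four significant figures.
The distance L = v·t = 0.05612 m/s × 6099 s = 342.3 m.
Hardness H = 0.3603 GPa = 3.603e+08 Pa.
In SI base units: W = 829.3 N, H = 3.603e+08 Pa, K = 5.122e-05.
Apply Archard: V = K·W·L/H = 5.122e-05 · 829.3 · 342.3 / 3.603e+08 = 4.035e-08 m³.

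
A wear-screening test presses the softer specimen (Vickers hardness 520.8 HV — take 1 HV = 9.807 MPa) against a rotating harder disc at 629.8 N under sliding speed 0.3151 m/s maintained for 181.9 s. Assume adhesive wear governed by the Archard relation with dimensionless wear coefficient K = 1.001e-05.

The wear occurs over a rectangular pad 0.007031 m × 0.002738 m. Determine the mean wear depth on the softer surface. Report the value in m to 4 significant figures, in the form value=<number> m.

Intermediates are shown rounded; the algebra runs at full precision. Rounded just once, at four significant digits.
Sliding distance L = v·t = 0.3151 m/s × 181.9 s = 57.32 m.
Hardness H = 520.8 HV × 9.807 MPa/HV = 5107 MPa = 5.107e+09 Pa.
Contact area A = 0.007031 m × 0.002738 m = 1.925e-05 m².
Collected in SI base units: W = 629.8 N, H = 5.107e+09 Pa, K = 1.001e-05.
Volume removed: V = K·W·L/H = 1.001e-05 · 629.8 · 57.32 / 5.107e+09 = 7.075e-11 m³.
Depth of wear h = V/A = 7.075e-11 / 1.925e-05 = 3.675e-06 m.

value=3.675e-06 m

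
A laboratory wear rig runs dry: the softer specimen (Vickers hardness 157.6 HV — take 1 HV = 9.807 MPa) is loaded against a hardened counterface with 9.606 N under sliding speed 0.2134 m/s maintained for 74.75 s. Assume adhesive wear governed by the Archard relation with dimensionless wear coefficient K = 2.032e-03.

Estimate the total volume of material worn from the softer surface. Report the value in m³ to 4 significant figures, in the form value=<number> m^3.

value=2.015e-10 m^3

The computation runs at exact precision; displayed values are rounded; rounded just once to 4 significant digits.
Distance covered L = v·t = 0.2134 m/s × 74.75 s = 15.95 m.
Hardness H = 157.6 HV × 9.807 MPa/HV = 1546 MPa = 1.546e+09 Pa.
In SI base units, W = 9.606 N, H = 1.546e+09 Pa, K = 2.032e-03.
Wear volume V = K·W·L/H = 2.032e-03 · 9.606 · 15.95 / 1.546e+09 = 2.015e-10 m³.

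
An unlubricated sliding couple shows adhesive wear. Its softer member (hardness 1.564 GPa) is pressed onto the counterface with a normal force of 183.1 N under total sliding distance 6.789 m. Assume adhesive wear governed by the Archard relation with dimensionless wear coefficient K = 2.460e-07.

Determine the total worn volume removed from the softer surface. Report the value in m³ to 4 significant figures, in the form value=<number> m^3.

value=1.955e-13 m^3

Intermediates are printed rounded, and the computation maintains exact precision — a lone final rounding, at four significant digits.
Hardness H = 1.564 GPa = 1.564e+09 Pa.
As SI base values: W = 183.1 N, H = 1.564e+09 Pa, K = 2.460e-07.
Worn volume V = K·W·L/H = 2.460e-07 · 183.1 · 6.789 / 1.564e+09 = 1.955e-13 m³.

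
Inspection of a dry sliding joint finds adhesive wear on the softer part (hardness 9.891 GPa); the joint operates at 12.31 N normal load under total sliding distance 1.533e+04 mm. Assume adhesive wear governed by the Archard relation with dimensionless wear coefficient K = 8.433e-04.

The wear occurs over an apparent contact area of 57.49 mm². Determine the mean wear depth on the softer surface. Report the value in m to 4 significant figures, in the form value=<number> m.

value=2.799e-07 m

The intermediates are shown rounded. All arithmetic runs at full float precision; a lone final rounding: four significant figures.
Path length L = 1.533e+04 mm = 15.33 m.
Hardness H = 9.891 GPa = 9.891e+09 Pa.
Contact area A = 57.49 mm² = 5.749e-05 m².
As SI base values: W = 12.31 N, H = 9.891e+09 Pa, K = 8.433e-04.
By Archard's law, V = K·W·L/H = 8.433e-04 · 12.31 · 15.33 / 9.891e+09 = 1.609e-11 m³.
Mean depth h = V/A = 1.609e-11 / 5.749e-05 = 2.799e-07 m.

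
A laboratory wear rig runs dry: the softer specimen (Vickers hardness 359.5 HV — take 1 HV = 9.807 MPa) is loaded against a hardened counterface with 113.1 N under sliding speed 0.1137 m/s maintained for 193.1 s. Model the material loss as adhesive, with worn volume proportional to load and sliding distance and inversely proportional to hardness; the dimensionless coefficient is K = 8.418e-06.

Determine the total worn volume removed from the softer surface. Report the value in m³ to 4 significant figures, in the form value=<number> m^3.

value=5.929e-12 m^3

All working math carries full precision; the intermediates are printed rounded. Rounded just once to four significant digits.
Convert: Path length L = v·t = 0.1137 m/s × 193.1 s = 21.96 m.
Convert: Hardness H = 359.5 HV × 9.807 MPa/HV = 3526 MPa = 3.526e+09 Pa.
In SI base units: W = 113.1 N, H = 3.526e+09 Pa, K = 8.418e-06.
Volume removed: V = K·W·L/H = 8.418e-06 · 113.1 · 21.96 / 3.526e+09 = 5.929e-12 m³.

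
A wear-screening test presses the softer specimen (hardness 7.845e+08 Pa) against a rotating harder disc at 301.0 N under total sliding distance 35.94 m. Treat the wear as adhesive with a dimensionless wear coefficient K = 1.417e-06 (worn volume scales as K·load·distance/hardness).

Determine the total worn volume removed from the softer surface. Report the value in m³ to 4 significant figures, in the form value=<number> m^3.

value=1.954e-11 m^3

Every step carries full float precision, and intermediates are displayed rounded. Rounded once at the end, at four significant digits.
As SI base values: W = 301.0 N, H = 7.845e+08 Pa, K = 1.417e-06.
Archard volume V = K·W·L/H = 1.417e-06 · 301.0 · 35.94 / 7.845e+08 = 1.954e-11 m³.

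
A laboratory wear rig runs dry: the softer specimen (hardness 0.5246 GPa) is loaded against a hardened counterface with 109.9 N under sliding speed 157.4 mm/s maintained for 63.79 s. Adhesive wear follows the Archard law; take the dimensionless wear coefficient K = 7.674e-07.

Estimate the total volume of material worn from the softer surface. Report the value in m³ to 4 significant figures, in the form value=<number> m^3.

value=1.614e-12 m^3

Every step keeps full precision — intermediates are displayed rounded — a lone final rounding, at 4 significant digits.
Convert: Sliding speed v = 157.4 mm/s = 0.1574 m/s. Sliding distance L = v·t = 0.1574 m/s × 63.79 s = 10.04 m.
Convert: Hardness H = 0.5246 GPa = 5.246e+08 Pa.
Restated in SI base units: W = 109.9 N, H = 5.246e+08 Pa, K = 7.674e-07.
By Archard's law, V = K·W·L/H = 7.674e-07 · 109.9 · 10.04 / 5.246e+08 = 1.614e-12 m³.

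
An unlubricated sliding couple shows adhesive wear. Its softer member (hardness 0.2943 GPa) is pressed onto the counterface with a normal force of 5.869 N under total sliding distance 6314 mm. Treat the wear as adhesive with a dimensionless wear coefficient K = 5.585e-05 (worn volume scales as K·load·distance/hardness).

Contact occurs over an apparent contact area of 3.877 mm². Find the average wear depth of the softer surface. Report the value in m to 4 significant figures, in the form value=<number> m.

value=1.814e-06 m

Intermediates are shown rounded — each operation maintains full float precision — rounded just once to 4 significant digits.
Convert: Distance covered L = 6314 mm = 6.314 m.
Convert: Hardness H = 0.2943 GPa = 2.943e+08 Pa.
Convert: Contact area A = 3.877 mm² = 3.877e-06 m².
Restated in SI base units: W = 5.869 N, H = 2.943e+08 Pa, K = 5.585e-05.
By Archard's law, V = K·W·L/H = 5.585e-05 · 5.869 · 6.314 / 2.943e+08 = 7.032e-12 m³.
Average depth h = V/A = 7.032e-12 / 3.877e-06 = 1.814e-06 m.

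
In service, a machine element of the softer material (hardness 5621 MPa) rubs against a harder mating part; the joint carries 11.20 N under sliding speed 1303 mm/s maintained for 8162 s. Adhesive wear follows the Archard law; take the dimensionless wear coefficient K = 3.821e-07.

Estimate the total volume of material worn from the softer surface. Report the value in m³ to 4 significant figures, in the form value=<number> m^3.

value=8.097e-12 m^3

The computation runs at full float precision — quoted intermediates are rounded. Rounded just once, at 4 significant digits.
Convert: Sliding speed v = 1303 mm/s = 1.303 m/s. Distance L = v·t = 1.303 m/s × 8162 s = 1.064e+04 m.
Convert: Hardness H = 5621 MPa = 5.621e+09 Pa.
In SI base units: W = 11.20 N, H = 5.621e+09 Pa, K = 3.821e-07.
Apply Archard: V = K·W·L/H = 3.821e-07 · 11.20 · 1.064e+04 / 5.621e+09 = 8.097e-12 m³.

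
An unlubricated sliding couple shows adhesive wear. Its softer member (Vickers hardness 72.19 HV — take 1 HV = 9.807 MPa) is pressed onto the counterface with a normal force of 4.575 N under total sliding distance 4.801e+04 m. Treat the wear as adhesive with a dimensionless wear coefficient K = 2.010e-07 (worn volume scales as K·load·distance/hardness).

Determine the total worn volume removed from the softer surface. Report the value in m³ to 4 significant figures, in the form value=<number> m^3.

The intermediates are shown rounded. Every step carries full float precision. Rounded once at the end to 4 significant figures.
Hardness H = 72.19 HV × 9.807 MPa/HV = 708.0 MPa = 7.080e+08 Pa.
Collected in SI base units: W = 4.575 N, H = 7.080e+08 Pa, K = 2.010e-07.
Worn volume V = K·W·L/H = 2.010e-07 · 4.575 · 4.801e+04 / 7.080e+08 = 6.236e-11 m³.

value=6.236e-11 m^3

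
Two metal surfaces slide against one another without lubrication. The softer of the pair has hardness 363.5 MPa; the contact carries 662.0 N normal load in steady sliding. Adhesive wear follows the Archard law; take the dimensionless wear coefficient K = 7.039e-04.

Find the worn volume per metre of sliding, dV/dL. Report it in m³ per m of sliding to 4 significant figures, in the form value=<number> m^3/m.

value=1.282e-09 m^3/m

The intermediates are shown rounded; every step keeps full float precision, and a lone final rounding, at 4 significant digits.
Hardness H = 363.5 MPa = 3.635e+08 Pa.
Working in SI base units: W = 662.0 N, H = 3.635e+08 Pa, K = 7.039e-04.
Sliding wear rate dV/dL = K·W/H, so: 7.039e-04 · 662.0 / 3.635e+08 = 1.282e-09 m³/m.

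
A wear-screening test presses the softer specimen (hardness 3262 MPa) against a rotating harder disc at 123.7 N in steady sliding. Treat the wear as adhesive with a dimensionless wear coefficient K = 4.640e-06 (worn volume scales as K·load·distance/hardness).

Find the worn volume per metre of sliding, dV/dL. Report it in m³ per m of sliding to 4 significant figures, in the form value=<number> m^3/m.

value=1.760e-13 m^3/m

All arithmetic maintains full float precision. Displayed values are rounded. Rounded once at the end, at 4 significant figures.
Convert: Hardness H = 3262 MPa = 3.262e+09 Pa.
In SI base units, W = 123.7 N, H = 3.262e+09 Pa, K = 4.640e-06.
Rate of wear dV/dL = K·W/H, per unit distance: 4.640e-06 · 123.7 / 3.262e+09 = 1.760e-13 m³/m.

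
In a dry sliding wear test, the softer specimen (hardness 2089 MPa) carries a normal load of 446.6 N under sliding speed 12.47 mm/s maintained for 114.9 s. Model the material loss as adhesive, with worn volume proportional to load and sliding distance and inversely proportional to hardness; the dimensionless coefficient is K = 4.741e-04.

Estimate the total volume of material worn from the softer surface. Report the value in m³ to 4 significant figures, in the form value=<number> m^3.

Each operation carries exact precision. The intermediates are shown rounded, and one final rounding to 4 significant digits.
Convert: Sliding speed v = 12.47 mm/s = 0.01247 m/s. Distance covered L = v·t = 0.01247 m/s × 114.9 s = 1.433 m.
Convert: Hardness H = 2089 MPa = 2.089e+09 Pa.
Working in SI base units: W = 446.6 N, H = 2.089e+09 Pa, K = 4.741e-04.
Archard relation: V = K·W·L/H = 4.741e-04 · 446.6 · 1.433 / 2.089e+09 = 1.452e-10 m³.

value=1.452e-10 m^3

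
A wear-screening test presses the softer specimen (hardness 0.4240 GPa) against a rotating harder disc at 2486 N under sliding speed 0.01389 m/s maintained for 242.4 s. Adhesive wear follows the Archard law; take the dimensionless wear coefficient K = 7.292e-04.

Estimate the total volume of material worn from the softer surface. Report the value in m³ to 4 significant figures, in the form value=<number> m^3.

Quoted intermediates are rounded, and every step carries exact precision, and rounded just once, at four significant figures.
Convert: Path length L = v·t = 0.01389 m/s × 242.4 s = 3.367 m.
Convert: Hardness H = 0.4240 GPa = 4.240e+08 Pa.
Expressed in SI base units: W = 2486 N, H = 4.240e+08 Pa, K = 7.292e-04.
Wear volume V = K·W·L/H = 7.292e-04 · 2486 · 3.367 / 4.240e+08 = 1.440e-08 m³.

value=1.440e-08 m^3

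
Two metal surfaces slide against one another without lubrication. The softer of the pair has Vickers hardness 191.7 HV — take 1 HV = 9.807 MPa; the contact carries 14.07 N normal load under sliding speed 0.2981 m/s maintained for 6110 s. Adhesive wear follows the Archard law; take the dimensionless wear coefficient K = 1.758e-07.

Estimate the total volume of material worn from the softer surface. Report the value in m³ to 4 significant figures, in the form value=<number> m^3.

value=2.396e-12 m^3

The intermediates are displayed rounded — each operation runs at exact precision; rounded just once to four significant digits.
Distance L = v·t = 0.2981 m/s × 6110 s = 1821 m.
Hardness H = 191.7 HV × 9.807 MPa/HV = 1880 MPa = 1.880e+09 Pa.
SI base units throughout: W = 14.07 N, H = 1.880e+09 Pa, K = 1.758e-07.
Apply Archard: V = K·W·L/H = 1.758e-07 · 14.07 · 1821 / 1.880e+09 = 2.396e-12 m³.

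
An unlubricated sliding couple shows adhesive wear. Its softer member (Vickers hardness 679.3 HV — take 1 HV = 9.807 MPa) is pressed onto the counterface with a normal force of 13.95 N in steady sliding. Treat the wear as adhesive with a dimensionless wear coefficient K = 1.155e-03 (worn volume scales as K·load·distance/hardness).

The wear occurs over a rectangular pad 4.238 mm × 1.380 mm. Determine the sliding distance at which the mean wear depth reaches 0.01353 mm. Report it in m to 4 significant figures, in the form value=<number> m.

value=32.72 m

Every step holds exact precision; intermediates are shown rounded, and rounded once at the end to four significant digits.
Hardness H = 679.3 HV × 9.807 MPa/HV = 6662 MPa = 6.662e+09 Pa.
Pad sides 4.238 mm × 1.380 mm = 0.004238 m × 0.001380 m. Contact area A = 0.004238 m × 0.001380 m = 5.848e-06 m².
Depth limit h_lim = 0.01353 mm = 1.353e-05 m.
In SI base units, W = 13.95 N, H = 6.662e+09 Pa, K = 1.155e-03.
At the depth limit, V_lim = h_lim·A = 1.353e-05 · 5.848e-06 = 7.913e-11 m³.
Thus life L = V_lim·H/(K·W) = 7.913e-11 · 6.662e+09 / (1.155e-03 · 13.95) = 32.72 m.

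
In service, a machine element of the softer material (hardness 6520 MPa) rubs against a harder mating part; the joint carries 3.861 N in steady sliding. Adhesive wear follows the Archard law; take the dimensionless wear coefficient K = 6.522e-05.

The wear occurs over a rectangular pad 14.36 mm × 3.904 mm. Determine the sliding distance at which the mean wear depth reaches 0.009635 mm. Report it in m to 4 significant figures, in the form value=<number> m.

value=1.399e+04 m

All working math carries full precision. The intermediates are shown rounded — rounded just once to four significant digits.
Hardness H = 6520 MPa = 6.520e+09 Pa.
Pad sides 14.36 mm × 3.904 mm = 0.01436 m × 0.003904 m. Contact area A = 0.01436 m × 0.003904 m = 5.606e-05 m².
Depth limit h_lim = 0.009635 mm = 9.635e-06 m.
In SI base units, W = 3.861 N, H = 6.520e+09 Pa, K = 6.522e-05.
Permissible volume V_lim = h_lim·A = 9.635e-06 · 5.606e-05 = 5.402e-10 m³.
Inverting, life L = V_lim·H/(K·W) = 5.402e-10 · 6.520e+09 / (6.522e-05 · 3.861) = 1.399e+04 m.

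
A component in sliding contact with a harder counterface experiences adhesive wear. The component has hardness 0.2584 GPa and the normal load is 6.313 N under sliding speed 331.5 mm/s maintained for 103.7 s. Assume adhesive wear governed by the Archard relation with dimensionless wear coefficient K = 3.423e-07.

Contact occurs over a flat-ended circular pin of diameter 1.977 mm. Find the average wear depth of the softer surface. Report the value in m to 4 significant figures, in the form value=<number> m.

value=9.365e-08 m

Every step holds exact precision. The intermediates are shown rounded. Rounded once at the end: 4 significant digits.
Sliding speed v = 331.5 mm/s = 0.3315 m/s. Total distance L = v·t = 0.3315 m/s × 103.7 s = 34.38 m.
Hardness H = 0.2584 GPa = 2.584e+08 Pa.
Pin diameter d = 1.977 mm = 0.001977 m. Contact area A = π·d²/4 = π·(0.001977 m)²/4 = 3.070e-06 m².
In SI base units, W = 6.313 N, H = 2.584e+08 Pa, K = 3.423e-07.
Apply Archard: V = K·W·L/H = 3.423e-07 · 6.313 · 34.38 / 2.584e+08 = 2.875e-13 m³.
Wear depth h = V/A = 2.875e-13 / 3.070e-06 = 9.365e-08 m.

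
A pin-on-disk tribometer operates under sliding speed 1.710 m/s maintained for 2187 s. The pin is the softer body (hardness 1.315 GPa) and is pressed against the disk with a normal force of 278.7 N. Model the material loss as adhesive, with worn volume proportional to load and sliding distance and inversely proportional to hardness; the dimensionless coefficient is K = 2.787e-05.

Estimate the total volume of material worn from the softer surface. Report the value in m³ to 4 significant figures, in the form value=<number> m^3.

The algebra keeps full float precision — printed values are rounded. Rounded once at the end: four significant digits.
Distance covered L = v·t = 1.710 m/s × 2187 s = 3740 m.
Hardness H = 1.315 GPa = 1.315e+09 Pa.
Restated in SI base units: W = 278.7 N, H = 1.315e+09 Pa, K = 2.787e-05.
By Archard's law, V = K·W·L/H = 2.787e-05 · 278.7 · 3740 / 1.315e+09 = 2.209e-08 m³.

value=2.209e-08 m^3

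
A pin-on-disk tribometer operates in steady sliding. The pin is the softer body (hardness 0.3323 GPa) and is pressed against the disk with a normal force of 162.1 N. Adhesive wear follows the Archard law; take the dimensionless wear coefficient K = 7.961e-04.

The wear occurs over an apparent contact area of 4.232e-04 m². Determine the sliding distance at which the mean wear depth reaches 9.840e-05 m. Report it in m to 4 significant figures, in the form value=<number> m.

value=107.2 m

All arithmetic keeps exact precision; intermediates appear rounded; a lone final rounding to four significant figures.
Convert: Hardness H = 0.3323 GPa = 3.323e+08 Pa.
Restated in SI base units: W = 162.1 N, H = 3.323e+08 Pa, K = 7.961e-04.
Permissible volume V_lim = h_lim·A = 9.840e-05 · 4.232e-04 = 4.164e-08 m³.
Thus life L = V_lim·H/(K·W) = 4.164e-08 · 3.323e+08 / (7.961e-04 · 162.1) = 107.2 m.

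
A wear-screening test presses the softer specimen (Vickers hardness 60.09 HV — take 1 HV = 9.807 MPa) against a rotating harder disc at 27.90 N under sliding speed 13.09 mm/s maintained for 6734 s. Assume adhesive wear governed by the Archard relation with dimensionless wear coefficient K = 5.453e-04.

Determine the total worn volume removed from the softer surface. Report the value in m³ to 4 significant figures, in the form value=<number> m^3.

All arithmetic keeps full precision; the intermediates appear rounded, and a lone final rounding: four significant figures.
Sliding speed v = 13.09 mm/s = 0.01309 m/s. Distance L = v·t = 0.01309 m/s × 6734 s = 88.15 m.
Hardness H = 60.09 HV × 9.807 MPa/HV = 589.3 MPa = 5.893e+08 Pa.
Expressed in SI base units: W = 27.90 N, H = 5.893e+08 Pa, K = 5.453e-04.
Worn volume V = K·W·L/H = 5.453e-04 · 27.90 · 88.15 / 5.893e+08 = 2.276e-09 m³.

value=2.276e-09 m^3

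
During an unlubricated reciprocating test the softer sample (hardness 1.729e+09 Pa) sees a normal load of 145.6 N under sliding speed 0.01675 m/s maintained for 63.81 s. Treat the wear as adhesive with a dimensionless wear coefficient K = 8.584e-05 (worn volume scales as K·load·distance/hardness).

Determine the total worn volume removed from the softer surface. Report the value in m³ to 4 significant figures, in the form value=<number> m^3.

value=7.726e-12 m^3

All arithmetic maintains full float precision — intermediates appear rounded. Rounded once at the end, at 4 significant figures.
Convert: Distance L = v·t = 0.01675 m/s × 63.81 s = 1.069 m.
In SI base units: W = 145.6 N, H = 1.729e+09 Pa, K = 8.584e-05.
The Archard volume V = K·W·L/H = 8.584e-05 · 145.6 · 1.069 / 1.729e+09 = 7.726e-12 m³.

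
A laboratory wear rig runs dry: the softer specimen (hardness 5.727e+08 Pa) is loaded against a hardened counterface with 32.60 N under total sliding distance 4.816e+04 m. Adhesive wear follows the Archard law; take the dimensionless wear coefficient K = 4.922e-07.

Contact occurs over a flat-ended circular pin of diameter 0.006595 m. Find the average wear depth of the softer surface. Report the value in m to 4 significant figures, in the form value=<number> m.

value=3.950e-05 m

The intermediates are displayed rounded. The algebra keeps full float precision, and one last rounding: 4 significant figures.
Convert: Contact area A = π·d²/4 = π·(0.006595 m)²/4 = 3.416e-05 m².
SI base units throughout: W = 32.60 N, H = 5.727e+08 Pa, K = 4.922e-07.
Worn volume V = K·W·L/H = 4.922e-07 · 32.60 · 4.816e+04 / 5.727e+08 = 1.349e-09 m³.
Wear depth h = V/A = 1.349e-09 / 3.416e-05 = 3.950e-05 m.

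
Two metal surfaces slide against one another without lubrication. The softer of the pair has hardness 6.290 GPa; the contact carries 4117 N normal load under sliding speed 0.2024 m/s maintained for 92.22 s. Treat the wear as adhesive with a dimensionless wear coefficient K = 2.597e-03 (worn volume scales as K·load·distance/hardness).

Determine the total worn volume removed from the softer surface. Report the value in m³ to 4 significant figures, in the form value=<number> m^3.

value=3.173e-08 m^3

All arithmetic maintains full float precision, and intermediate values are printed rounded, and rounded just once, at four significant digits.
Convert: Path length L = v·t = 0.2024 m/s × 92.22 s = 18.67 m.
Convert: Hardness H = 6.290 GPa = 6.290e+09 Pa.
Expressed in SI base units: W = 4117 N, H = 6.290e+09 Pa, K = 2.597e-03.
Wear volume V = K·W·L/H = 2.597e-03 · 4117 · 18.67 / 6.290e+09 = 3.173e-08 m³.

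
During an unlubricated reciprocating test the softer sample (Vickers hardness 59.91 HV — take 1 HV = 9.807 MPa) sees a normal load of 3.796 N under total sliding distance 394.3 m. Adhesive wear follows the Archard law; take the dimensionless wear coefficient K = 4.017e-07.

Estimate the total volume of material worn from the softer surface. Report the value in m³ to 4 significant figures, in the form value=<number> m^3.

value=1.023e-12 m^3

The intermediates are shown rounded; the computation maintains full precision — a single final rounding to four significant digits.
Hardness H = 59.91 HV × 9.807 MPa/HV = 587.5 MPa = 5.875e+08 Pa.
As SI base values: W = 3.796 N, H = 5.875e+08 Pa, K = 4.017e-07.
Worn volume V = K·W·L/H = 4.017e-07 · 3.796 · 394.3 / 5.875e+08 = 1.023e-12 m³.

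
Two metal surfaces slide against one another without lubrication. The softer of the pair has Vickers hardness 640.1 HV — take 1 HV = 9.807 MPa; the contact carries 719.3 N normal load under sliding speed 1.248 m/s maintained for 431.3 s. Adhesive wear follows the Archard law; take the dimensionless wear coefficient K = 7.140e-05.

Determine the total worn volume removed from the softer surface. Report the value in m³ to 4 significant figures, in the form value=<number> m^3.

value=4.404e-09 m^3

Each operation keeps full precision. Displayed values are rounded — a lone final rounding to four significant digits.
Total distance L = v·t = 1.248 m/s × 431.3 s = 538.3 m.
Hardness H = 640.1 HV × 9.807 MPa/HV = 6277 MPa = 6.277e+09 Pa.
In SI base units: W = 719.3 N, H = 6.277e+09 Pa, K = 7.140e-05.
By Archard's law, V = K·W·L/H = 7.140e-05 · 719.3 · 538.3 / 6.277e+09 = 4.404e-09 m³.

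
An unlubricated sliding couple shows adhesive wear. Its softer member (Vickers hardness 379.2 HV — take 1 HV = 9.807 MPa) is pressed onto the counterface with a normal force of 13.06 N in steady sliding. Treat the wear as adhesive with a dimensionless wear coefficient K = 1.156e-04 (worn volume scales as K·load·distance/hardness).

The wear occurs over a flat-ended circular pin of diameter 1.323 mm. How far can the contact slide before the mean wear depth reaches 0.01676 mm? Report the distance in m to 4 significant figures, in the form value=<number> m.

value=56.75 m

Intermediates appear rounded, and the algebra holds exact precision — one last rounding, at 4 significant figures.
Convert: Hardness H = 379.2 HV × 9.807 MPa/HV = 3719 MPa = 3.719e+09 Pa.
Convert: Pin diameter d = 1.323 mm = 0.001323 m. Contact area A = π·d²/4 = π·(0.001323 m)²/4 = 1.375e-06 m².
Convert: Depth limit h_lim = 0.01676 mm = 1.676e-05 m.
SI base units throughout: W = 13.06 N, H = 3.719e+09 Pa, K = 1.156e-04.
Volume at the limit: V_lim = h_lim·A = 1.676e-05 · 1.375e-06 = 2.304e-11 m³.
Thus life L = V_lim·H/(K·W) = 2.304e-11 · 3.719e+09 / (1.156e-04 · 13.06) = 56.75 m.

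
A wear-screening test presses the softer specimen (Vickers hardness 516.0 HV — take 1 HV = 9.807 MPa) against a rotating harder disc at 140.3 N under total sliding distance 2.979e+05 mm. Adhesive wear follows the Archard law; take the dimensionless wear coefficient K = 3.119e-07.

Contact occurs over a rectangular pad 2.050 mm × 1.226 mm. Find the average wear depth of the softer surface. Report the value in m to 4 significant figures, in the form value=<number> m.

Each operation runs at exact precision, and intermediate values are shown rounded. Rounded once at the end to four significant digits.
The distance L = 2.979e+05 mm = 297.9 m.
Hardness H = 516.0 HV × 9.807 MPa/HV = 5060 MPa = 5.060e+09 Pa.
Pad sides 2.050 mm × 1.226 mm = 0.002050 m × 0.001226 m. Contact area A = 0.002050 m × 0.001226 m = 2.513e-06 m².
SI base units throughout: W = 140.3 N, H = 5.060e+09 Pa, K = 3.119e-07.
Apply Archard: V = K·W·L/H = 3.119e-07 · 140.3 · 297.9 / 5.060e+09 = 2.576e-12 m³.
Mean wear depth h = V/A = 2.576e-12 / 2.513e-06 = 1.025e-06 m.

value=1.025e-06 m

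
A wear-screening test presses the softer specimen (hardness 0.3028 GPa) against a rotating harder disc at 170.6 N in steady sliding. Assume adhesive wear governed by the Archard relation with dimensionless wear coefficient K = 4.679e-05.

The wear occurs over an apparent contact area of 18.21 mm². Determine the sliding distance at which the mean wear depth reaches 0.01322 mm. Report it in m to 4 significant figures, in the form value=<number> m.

value=9.132 m

The intermediates are shown rounded. The computation carries full float precision; rounded once at the end to 4 significant digits.
Convert: Hardness H = 0.3028 GPa = 3.028e+08 Pa.
Convert: Contact area A = 18.21 mm² = 1.821e-05 m².
Convert: Depth limit h_lim = 0.01322 mm = 1.322e-05 m.
As SI base values: W = 170.6 N, H = 3.028e+08 Pa, K = 4.679e-05.
Volume at the limit: V_lim = h_lim·A = 1.322e-05 · 1.821e-05 = 2.407e-10 m³.
Thus life L = V_lim·H/(K·W) = 2.407e-10 · 3.028e+08 / (4.679e-05 · 170.6) = 9.132 m.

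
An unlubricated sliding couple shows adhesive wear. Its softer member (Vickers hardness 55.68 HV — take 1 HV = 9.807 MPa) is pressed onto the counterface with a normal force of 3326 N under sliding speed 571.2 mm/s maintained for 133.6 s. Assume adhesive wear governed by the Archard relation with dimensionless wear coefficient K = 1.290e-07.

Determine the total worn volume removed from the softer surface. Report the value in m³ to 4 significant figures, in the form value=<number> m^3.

value=5.996e-11 m^3

Intermediates are shown rounded, and each operation maintains full float precision — rounded once at the end to four significant figures.
Convert: Sliding speed v = 571.2 mm/s = 0.5712 m/s. Sliding distance L = v·t = 0.5712 m/s × 133.6 s = 76.31 m.
Convert: Hardness H = 55.68 HV × 9.807 MPa/HV = 546.1 MPa = 5.461e+08 Pa.
As SI base values: W = 3326 N, H = 5.461e+08 Pa, K = 1.290e-07.
Archard relation: V = K·W·L/H = 1.290e-07 · 3326 · 76.31 / 5.461e+08 = 5.996e-11 m³.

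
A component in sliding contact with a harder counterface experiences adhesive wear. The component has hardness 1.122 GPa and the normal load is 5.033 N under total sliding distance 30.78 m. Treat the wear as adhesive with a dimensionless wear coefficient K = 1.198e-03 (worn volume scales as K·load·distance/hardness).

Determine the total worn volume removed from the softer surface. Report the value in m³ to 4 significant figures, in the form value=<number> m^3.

The computation runs at full precision. The intermediates are displayed rounded, and a single final rounding: 4 significant figures.
Hardness H = 1.122 GPa = 1.122e+09 Pa.
Restated in SI base units: W = 5.033 N, H = 1.122e+09 Pa, K = 1.198e-03.
The Archard volume V = K·W·L/H = 1.198e-03 · 5.033 · 30.78 / 1.122e+09 = 1.654e-10 m³.

value=1.654e-10 m^3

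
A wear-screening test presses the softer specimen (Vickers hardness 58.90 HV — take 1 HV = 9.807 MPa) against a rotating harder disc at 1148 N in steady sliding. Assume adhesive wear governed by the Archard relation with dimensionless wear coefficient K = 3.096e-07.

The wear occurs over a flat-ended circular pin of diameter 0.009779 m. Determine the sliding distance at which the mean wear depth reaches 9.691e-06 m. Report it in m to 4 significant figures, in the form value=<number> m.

Each operation holds full precision — intermediates appear rounded, and rounded just once, at four significant figures.
Hardness H = 58.90 HV × 9.807 MPa/HV = 577.6 MPa = 5.776e+08 Pa.
Contact area A = π·d²/4 = π·(0.009779 m)²/4 = 7.511e-05 m².
Collected in SI base units: W = 1148 N, H = 5.776e+08 Pa, K = 3.096e-07.
Wearable volume V_lim = h_lim·A = 9.691e-06 · 7.511e-05 = 7.279e-10 m³.
So the life L = V_lim·H/(K·W) = 7.279e-10 · 5.776e+08 / (3.096e-07 · 1148) = 1183 m.

value=1183 m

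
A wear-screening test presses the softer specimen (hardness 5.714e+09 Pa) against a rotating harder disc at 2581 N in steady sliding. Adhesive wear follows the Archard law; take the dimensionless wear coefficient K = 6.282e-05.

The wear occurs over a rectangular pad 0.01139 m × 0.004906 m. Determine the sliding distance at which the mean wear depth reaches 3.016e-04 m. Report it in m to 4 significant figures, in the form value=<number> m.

value=593.9 m

The computation maintains full float precision; printed values are rounded; rounded once at the end to 4 significant figures.
Convert: Contact area A = 0.01139 m × 0.004906 m = 5.588e-05 m².
Collected in SI base units: W = 2581 N, H = 5.714e+09 Pa, K = 6.282e-05.
Allowed volume V_lim = h_lim·A = 3.016e-04 · 5.588e-05 = 1.685e-08 m³.
Life L = V_lim·H/(K·W) = 1.685e-08 · 5.714e+09 / (6.282e-05 · 2581) = 593.9 m.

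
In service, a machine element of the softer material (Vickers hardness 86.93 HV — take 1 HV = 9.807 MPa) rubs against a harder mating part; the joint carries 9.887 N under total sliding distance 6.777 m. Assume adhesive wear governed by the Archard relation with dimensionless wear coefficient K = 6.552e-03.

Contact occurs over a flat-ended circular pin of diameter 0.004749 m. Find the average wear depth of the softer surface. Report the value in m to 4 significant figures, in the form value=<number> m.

value=2.907e-05 m

Intermediate values are displayed rounded — all arithmetic maintains full float precision; a lone final rounding: four significant digits.
Hardness H = 86.93 HV × 9.807 MPa/HV = 852.5 MPa = 8.525e+08 Pa.
Contact area A = π·d²/4 = π·(0.004749 m)²/4 = 1.771e-05 m².
Expressed in SI base units: W = 9.887 N, H = 8.525e+08 Pa, K = 6.552e-03.
Volume removed: V = K·W·L/H = 6.552e-03 · 9.887 · 6.777 / 8.525e+08 = 5.150e-10 m³.
Mean wear depth h = V/A = 5.150e-10 / 1.771e-05 = 2.907e-05 m.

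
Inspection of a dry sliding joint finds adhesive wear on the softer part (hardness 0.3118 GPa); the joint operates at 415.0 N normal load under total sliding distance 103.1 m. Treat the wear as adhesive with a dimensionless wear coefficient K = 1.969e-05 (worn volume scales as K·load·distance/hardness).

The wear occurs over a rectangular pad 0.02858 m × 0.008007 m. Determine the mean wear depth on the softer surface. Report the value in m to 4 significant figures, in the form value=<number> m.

The computation keeps exact precision — quoted intermediates are rounded; a single final rounding: four significant figures.
Convert: Hardness H = 0.3118 GPa = 3.118e+08 Pa.
Convert: Contact area A = 0.02858 m × 0.008007 m = 2.288e-04 m².
As SI base values: W = 415.0 N, H = 3.118e+08 Pa, K = 1.969e-05.
Archard volume V = K·W·L/H = 1.969e-05 · 415.0 · 103.1 / 3.118e+08 = 2.702e-09 m³.
Depth of wear h = V/A = 2.702e-09 / 2.288e-04 = 1.181e-05 m.

value=1.181e-05 m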